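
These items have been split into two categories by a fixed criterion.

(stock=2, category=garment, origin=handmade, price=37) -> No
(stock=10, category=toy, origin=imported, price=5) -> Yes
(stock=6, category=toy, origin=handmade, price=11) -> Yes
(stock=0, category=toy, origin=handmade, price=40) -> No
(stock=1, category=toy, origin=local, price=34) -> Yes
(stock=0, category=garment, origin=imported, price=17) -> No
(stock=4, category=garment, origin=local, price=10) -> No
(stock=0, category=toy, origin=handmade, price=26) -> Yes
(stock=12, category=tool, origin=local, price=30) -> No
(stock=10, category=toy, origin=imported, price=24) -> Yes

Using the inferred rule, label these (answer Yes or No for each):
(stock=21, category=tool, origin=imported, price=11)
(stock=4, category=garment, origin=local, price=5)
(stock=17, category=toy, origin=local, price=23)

No, No, Yes

The distinguishing property — category is toy AND price ≤ 34 — holds for all the 'Yes' cases and none of the 'No' cases.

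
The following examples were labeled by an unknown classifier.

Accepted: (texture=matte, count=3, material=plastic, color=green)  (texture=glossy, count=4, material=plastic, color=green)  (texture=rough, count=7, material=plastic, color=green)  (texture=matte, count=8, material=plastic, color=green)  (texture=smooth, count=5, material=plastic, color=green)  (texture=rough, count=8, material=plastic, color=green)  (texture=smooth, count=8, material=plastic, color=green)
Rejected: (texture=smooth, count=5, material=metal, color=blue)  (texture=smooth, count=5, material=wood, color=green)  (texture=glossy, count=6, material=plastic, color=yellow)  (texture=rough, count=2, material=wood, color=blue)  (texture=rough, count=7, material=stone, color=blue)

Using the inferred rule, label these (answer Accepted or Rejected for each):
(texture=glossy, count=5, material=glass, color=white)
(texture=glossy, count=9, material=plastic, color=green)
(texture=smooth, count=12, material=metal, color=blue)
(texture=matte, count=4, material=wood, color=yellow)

The rule appears to be: color is green AND material is plastic.
Rejected: (texture=glossy, count=5, material=glass, color=white), since color is white, material is glass.
Accepted: (texture=glossy, count=9, material=plastic, color=green), since color is green, material is plastic.
Rejected: (texture=smooth, count=12, material=metal, color=blue), since color is blue, material is metal.
Rejected: (texture=matte, count=4, material=wood, color=yellow), since color is yellow, material is wood.

Rejected, Accepted, Rejected, Rejected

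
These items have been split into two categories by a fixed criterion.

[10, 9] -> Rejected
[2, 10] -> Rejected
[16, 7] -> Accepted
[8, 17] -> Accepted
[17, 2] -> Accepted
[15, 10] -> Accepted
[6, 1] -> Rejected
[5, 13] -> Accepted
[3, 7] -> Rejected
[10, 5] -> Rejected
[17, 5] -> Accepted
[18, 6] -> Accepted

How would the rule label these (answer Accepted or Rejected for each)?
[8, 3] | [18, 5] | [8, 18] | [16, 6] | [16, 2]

Rejected, Accepted, Accepted, Accepted, Accepted

The simplest hypothesis consistent with all the labels is: max ≥ 13.
[8, 3]: max 8, fails the rule → Rejected. [18, 5]: max 18, has this property → Accepted. [8, 18]: max 18, has this property → Accepted. [16, 6]: max 16, has this property → Accepted. [16, 2]: max 16, has this property → Accepted.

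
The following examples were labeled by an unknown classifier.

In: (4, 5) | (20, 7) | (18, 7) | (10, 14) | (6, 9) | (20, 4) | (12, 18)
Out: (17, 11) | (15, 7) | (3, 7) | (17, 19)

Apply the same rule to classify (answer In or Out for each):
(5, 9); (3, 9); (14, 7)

Out, Out, In

The pattern is that an item is 'In' exactly when: first is even.
Out: (5, 9), since first 5. Out: (3, 9), since first 3. In: (14, 7), since first 14.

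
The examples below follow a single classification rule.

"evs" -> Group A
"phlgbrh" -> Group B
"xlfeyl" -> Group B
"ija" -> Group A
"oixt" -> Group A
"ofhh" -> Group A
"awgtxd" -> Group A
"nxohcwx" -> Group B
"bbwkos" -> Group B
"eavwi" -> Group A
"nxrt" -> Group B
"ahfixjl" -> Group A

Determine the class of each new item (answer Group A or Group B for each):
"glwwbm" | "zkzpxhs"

Group B, Group B

All 'Group A' examples share one property — starts with a vowel — and every 'Group B' example lacks it.
"glwwbm" → starts with 'g' → Group B. "zkzpxhs" → starts with 'z' → Group B.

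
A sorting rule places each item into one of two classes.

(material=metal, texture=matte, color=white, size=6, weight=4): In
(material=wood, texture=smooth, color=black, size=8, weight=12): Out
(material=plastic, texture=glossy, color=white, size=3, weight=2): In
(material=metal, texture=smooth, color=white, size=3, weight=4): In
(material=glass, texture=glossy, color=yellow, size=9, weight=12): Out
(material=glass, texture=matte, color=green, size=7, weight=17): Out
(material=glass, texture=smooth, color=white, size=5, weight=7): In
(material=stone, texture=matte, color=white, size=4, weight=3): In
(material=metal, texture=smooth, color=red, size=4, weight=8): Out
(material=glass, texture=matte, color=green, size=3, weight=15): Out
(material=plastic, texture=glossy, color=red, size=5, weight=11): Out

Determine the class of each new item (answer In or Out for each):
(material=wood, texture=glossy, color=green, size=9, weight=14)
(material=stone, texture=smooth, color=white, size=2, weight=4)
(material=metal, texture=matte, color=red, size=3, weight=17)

Out, In, Out

All 'In' examples share one property — color is white — and every 'Out' example lacks it.
(material=wood, texture=glossy, color=green, size=9, weight=14) → color is green → Out. (material=stone, texture=smooth, color=white, size=2, weight=4) → color is white → In. (material=metal, texture=matte, color=red, size=3, weight=17) → color is red → Out.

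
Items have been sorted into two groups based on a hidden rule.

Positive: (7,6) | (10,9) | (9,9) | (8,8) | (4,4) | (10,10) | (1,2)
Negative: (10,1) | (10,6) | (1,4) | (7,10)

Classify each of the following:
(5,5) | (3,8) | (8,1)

Every 'Positive' example satisfies: |first − second| ≤ 1. None of the 'Negative' examples do.
(5,5) → |5−5| = 0 → Positive. (3,8) → |3−8| = 5 → Negative. (8,1) → |8−1| = 7 → Negative.

Positive, Negative, Negative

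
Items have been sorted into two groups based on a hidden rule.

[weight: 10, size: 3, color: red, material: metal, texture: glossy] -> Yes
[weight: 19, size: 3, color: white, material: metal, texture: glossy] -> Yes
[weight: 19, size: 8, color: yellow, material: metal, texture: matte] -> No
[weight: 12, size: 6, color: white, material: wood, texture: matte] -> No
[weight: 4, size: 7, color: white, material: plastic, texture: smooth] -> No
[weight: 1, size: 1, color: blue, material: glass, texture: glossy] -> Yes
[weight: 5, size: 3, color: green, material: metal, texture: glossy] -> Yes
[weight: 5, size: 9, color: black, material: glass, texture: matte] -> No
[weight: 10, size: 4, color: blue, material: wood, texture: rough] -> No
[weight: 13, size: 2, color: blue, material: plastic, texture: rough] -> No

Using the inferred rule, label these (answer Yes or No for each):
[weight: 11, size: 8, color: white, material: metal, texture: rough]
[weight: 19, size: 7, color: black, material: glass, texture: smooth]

Comparing the two groups points to one rule — texture is glossy.
No: [weight: 11, size: 8, color: white, material: metal, texture: rough], since texture is rough.
No: [weight: 19, size: 7, color: black, material: glass, texture: smooth], since texture is smooth.

No, No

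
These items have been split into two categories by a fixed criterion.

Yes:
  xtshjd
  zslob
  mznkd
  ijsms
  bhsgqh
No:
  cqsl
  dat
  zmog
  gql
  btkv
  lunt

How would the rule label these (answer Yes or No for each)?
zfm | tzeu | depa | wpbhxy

One predicate separates the groups cleanly: length ≥ 5.
zfm: length 3 — does not satisfy this, so No. tzeu: length 4 — does not satisfy this, so No. depa: length 4 — does not satisfy this, so No. wpbhxy: length 6 — qualifies, so Yes.

No, No, No, Yes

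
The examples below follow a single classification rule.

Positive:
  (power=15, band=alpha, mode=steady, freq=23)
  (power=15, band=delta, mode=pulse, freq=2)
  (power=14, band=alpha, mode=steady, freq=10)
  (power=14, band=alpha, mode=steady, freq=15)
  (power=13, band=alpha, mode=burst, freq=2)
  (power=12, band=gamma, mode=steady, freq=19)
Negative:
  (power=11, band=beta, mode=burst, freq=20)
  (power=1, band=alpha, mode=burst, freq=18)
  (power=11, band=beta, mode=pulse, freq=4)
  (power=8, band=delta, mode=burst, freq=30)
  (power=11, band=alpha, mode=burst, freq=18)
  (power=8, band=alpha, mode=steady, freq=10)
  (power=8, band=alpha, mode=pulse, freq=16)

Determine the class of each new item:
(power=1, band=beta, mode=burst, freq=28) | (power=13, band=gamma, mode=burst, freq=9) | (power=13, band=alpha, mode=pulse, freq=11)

Negative, Positive, Positive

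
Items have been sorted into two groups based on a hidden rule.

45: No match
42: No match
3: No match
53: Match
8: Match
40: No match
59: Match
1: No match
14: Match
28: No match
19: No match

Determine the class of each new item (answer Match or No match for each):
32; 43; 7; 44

Match, No match, No match, Match

All 'Match' examples share one property — ≡ 2 (mod 3) — and every 'No match' example lacks it.
32: 32 mod 3 = 2, satisfies this → Match.
43: 43 mod 3 = 1, doesn't match → No match.
7: 7 mod 3 = 1, doesn't match → No match.
44: 44 mod 3 = 2, satisfies this → Match.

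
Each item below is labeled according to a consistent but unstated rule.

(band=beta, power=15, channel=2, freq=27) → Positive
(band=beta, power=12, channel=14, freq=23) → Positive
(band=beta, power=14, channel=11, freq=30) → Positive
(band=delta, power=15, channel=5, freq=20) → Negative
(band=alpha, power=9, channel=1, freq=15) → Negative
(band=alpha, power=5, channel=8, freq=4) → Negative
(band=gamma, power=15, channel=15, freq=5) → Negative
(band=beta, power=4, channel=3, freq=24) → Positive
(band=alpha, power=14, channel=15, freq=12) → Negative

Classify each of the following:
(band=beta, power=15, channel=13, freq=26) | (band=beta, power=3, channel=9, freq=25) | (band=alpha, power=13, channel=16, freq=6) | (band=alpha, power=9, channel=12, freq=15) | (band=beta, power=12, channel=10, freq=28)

The classifier is using: band is beta.
(band=beta, power=15, channel=13, freq=26): Positive (band is beta).
(band=beta, power=3, channel=9, freq=25): Positive (band is beta).
(band=alpha, power=13, channel=16, freq=6): Negative (band is alpha).
(band=alpha, power=9, channel=12, freq=15): Negative (band is alpha).
(band=beta, power=12, channel=10, freq=28): Positive (band is beta).

Positive, Positive, Negative, Negative, Positive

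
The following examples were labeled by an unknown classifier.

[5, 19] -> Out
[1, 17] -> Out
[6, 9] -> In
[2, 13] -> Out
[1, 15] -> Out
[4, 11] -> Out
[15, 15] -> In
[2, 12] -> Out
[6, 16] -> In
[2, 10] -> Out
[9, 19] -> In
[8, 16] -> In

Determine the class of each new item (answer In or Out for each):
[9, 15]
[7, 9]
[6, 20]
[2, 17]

In, In, In, Out

A rule that fits every label: first ≥ 6 — true of each 'In' example, false of each 'Out' one.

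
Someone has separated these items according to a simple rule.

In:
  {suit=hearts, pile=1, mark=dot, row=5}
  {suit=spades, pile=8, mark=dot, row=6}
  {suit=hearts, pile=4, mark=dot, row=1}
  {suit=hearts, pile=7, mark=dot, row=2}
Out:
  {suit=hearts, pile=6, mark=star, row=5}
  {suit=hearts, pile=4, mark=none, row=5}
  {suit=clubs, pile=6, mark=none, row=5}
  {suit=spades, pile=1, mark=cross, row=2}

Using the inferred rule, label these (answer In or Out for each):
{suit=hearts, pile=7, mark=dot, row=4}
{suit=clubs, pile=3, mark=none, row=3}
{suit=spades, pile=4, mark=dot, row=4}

In, Out, In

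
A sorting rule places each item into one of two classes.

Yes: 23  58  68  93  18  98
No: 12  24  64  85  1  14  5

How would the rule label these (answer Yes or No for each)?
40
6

The rule appears to be: ≡ 3 (mod 5).

No, No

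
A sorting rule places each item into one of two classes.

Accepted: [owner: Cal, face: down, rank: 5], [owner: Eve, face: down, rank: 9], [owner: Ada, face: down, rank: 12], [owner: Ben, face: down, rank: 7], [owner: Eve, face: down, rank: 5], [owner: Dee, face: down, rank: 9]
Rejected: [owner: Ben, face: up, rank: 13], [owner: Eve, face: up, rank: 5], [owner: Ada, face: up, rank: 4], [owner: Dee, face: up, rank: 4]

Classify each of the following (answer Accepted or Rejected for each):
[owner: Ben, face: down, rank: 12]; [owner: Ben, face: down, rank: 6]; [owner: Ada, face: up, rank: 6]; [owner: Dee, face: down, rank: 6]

Accepted, Accepted, Rejected, Accepted

Checking candidate rules against both groups, what survives is: face is down.
[owner: Ben, face: down, rank: 12] — face is down, hence Accepted. [owner: Ben, face: down, rank: 6] — face is down, hence Accepted. [owner: Ada, face: up, rank: 6] — face is up, hence Rejected. [owner: Dee, face: down, rank: 6] — face is down, hence Accepted.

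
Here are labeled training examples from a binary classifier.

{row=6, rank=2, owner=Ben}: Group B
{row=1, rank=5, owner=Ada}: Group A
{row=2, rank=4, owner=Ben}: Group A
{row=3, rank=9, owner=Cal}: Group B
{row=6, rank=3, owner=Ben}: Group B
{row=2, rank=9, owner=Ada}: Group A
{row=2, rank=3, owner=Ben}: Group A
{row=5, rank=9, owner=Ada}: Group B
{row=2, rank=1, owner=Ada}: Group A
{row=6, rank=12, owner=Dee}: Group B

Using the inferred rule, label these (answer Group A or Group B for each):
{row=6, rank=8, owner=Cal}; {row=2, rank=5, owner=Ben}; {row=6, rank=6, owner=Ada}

'Group A' ⟺ row ≤ 2.
{row=6, rank=8, owner=Cal}: row = 6 — lacks this property, so Group B.
{row=2, rank=5, owner=Ben}: row = 2 — checks out, so Group A.
{row=6, rank=6, owner=Ada}: row = 6 — lacks this property, so Group B.

Group B, Group A, Group B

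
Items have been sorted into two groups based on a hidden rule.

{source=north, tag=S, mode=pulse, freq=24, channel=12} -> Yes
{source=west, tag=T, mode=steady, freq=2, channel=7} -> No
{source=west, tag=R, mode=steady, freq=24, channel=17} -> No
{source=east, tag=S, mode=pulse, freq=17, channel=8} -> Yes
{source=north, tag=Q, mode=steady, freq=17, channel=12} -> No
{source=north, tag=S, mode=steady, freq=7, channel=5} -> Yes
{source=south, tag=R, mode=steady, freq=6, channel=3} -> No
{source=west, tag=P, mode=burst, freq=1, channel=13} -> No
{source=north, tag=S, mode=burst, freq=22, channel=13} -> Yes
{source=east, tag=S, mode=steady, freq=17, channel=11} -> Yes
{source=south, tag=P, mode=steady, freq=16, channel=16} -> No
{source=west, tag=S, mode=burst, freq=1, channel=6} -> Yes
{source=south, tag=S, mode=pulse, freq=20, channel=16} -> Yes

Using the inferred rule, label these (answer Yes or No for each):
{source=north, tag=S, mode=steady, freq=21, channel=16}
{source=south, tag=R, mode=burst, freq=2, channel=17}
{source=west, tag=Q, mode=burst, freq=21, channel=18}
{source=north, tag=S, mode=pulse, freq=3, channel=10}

The classifier is using: tag is S.
{source=north, tag=S, mode=steady, freq=21, channel=16}: tag is S, checks out → Yes.
{source=south, tag=R, mode=burst, freq=2, channel=17}: tag is R, does not satisfy this → No.
{source=west, tag=Q, mode=burst, freq=21, channel=18}: tag is Q, does not satisfy this → No.
{source=north, tag=S, mode=pulse, freq=3, channel=10}: tag is S, checks out → Yes.

Yes, No, No, Yes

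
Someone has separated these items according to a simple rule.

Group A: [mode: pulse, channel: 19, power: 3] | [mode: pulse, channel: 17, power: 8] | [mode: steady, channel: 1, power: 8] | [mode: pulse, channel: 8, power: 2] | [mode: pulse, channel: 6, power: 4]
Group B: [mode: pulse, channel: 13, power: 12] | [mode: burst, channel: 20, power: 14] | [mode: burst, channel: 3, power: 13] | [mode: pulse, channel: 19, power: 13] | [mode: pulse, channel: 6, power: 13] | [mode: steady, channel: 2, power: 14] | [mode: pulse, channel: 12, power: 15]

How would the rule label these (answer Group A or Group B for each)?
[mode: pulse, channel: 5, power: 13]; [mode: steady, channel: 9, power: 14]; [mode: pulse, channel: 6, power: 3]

Group B, Group B, Group A

The common property of the 'Group A' items is: power ≤ 8. No 'Group B' item has it.
[mode: pulse, channel: 5, power: 13] — power = 13, hence Group B. [mode: steady, channel: 9, power: 14] — power = 14, hence Group B. [mode: pulse, channel: 6, power: 3] — power = 3, hence Group A.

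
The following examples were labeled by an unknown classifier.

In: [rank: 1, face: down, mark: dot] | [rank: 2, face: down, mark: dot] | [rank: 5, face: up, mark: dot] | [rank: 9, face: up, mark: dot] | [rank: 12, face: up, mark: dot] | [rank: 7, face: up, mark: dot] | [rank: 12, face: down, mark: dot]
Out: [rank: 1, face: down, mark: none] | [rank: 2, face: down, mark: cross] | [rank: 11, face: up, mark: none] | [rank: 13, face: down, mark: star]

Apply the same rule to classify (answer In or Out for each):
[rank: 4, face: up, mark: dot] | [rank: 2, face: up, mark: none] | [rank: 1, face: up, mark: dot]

In, Out, In

The classifier is using: mark is dot.
In: [rank: 4, face: up, mark: dot], since mark is dot.
Out: [rank: 2, face: up, mark: none], since mark is none.
In: [rank: 1, face: up, mark: dot], since mark is dot.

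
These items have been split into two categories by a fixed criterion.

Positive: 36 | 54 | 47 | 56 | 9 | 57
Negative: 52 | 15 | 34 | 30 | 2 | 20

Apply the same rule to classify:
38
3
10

Positive, Negative, Negative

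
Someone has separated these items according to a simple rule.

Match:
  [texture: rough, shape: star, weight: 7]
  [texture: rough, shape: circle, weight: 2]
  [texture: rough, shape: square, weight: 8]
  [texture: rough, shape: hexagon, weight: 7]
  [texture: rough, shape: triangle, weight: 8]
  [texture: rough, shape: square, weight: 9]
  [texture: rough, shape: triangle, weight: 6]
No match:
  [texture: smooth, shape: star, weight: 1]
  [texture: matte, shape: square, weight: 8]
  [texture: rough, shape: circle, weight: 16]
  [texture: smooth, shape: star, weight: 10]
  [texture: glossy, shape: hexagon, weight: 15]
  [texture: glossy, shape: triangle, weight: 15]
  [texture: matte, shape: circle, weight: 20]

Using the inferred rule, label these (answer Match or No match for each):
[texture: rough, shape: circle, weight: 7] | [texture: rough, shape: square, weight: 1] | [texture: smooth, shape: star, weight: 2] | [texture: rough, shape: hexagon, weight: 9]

The common property of the 'Match' items is: texture is rough AND weight ≤ 9. No 'No match' item has it.
[texture: rough, shape: circle, weight: 7]: Match (texture is rough, weight = 7).
[texture: rough, shape: square, weight: 1]: Match (texture is rough, weight = 1).
[texture: smooth, shape: star, weight: 2]: No match (texture is smooth, weight = 2).
[texture: rough, shape: hexagon, weight: 9]: Match (texture is rough, weight = 9).

Match, Match, No match, Match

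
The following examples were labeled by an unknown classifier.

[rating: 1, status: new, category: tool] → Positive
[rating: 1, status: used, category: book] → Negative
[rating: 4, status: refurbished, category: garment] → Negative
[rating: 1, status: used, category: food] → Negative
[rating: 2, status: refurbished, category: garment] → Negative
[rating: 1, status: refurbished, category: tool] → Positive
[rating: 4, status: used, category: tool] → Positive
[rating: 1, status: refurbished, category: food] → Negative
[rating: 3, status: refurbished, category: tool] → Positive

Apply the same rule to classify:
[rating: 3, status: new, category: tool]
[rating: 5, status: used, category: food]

Positive, Negative

Every 'Positive' example satisfies: category is tool. None of the 'Negative' examples do.
[rating: 3, status: new, category: tool]: category is tool — qualifies, so Positive.
[rating: 5, status: used, category: food]: category is food — fails the rule, so Negative.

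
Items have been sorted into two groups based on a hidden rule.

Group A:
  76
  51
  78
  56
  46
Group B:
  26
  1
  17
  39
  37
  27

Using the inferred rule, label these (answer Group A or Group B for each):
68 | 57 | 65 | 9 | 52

The distinguishing property — at least 46 — holds for all the 'Group A' cases and none of the 'Group B' cases.

Group A, Group A, Group A, Group B, Group A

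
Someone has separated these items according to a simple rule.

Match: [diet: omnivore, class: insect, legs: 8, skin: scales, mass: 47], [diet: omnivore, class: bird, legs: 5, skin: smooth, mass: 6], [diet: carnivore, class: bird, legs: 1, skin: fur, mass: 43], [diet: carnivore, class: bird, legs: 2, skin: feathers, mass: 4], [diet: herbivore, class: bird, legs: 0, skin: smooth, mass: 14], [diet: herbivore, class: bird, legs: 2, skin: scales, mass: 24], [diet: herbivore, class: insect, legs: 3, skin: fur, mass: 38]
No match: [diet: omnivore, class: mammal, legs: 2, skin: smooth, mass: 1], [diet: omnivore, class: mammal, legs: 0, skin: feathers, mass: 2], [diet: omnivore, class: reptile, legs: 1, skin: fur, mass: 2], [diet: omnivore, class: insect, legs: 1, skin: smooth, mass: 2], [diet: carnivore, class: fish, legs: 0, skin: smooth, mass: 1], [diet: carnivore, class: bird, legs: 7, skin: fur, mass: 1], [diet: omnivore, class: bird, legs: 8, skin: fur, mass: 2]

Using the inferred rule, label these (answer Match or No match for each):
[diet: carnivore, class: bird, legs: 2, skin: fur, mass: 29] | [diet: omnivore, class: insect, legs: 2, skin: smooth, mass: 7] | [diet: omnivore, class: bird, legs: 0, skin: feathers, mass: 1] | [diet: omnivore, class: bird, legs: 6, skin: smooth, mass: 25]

Match, Match, No match, Match

One predicate separates the groups cleanly: mass ≥ 4.
[diet: carnivore, class: bird, legs: 2, skin: fur, mass: 29]: Match (mass = 29). [diet: omnivore, class: insect, legs: 2, skin: smooth, mass: 7]: Match (mass = 7). [diet: omnivore, class: bird, legs: 0, skin: feathers, mass: 1]: No match (mass = 1). [diet: omnivore, class: bird, legs: 6, skin: smooth, mass: 25]: Match (mass = 25).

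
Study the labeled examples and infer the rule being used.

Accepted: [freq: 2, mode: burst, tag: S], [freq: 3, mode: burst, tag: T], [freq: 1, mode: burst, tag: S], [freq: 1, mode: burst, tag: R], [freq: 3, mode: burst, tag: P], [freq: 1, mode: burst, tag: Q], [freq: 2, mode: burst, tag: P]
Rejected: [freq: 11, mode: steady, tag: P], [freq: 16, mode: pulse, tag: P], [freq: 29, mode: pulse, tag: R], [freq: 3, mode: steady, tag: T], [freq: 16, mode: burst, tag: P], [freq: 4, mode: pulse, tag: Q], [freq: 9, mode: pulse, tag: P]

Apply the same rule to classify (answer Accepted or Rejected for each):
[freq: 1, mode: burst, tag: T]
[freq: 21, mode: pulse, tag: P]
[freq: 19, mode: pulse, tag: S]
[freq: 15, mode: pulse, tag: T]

Accepted, Rejected, Rejected, Rejected

The distinguishing property — mode is burst AND freq ≤ 3 — holds for all the 'Accepted' cases and none of the 'Rejected' cases.
[freq: 1, mode: burst, tag: T]: mode is burst, freq = 1 — matches, so Accepted.
[freq: 21, mode: pulse, tag: P]: mode is pulse, freq = 21 — lacks this property, so Rejected.
[freq: 19, mode: pulse, tag: S]: mode is pulse, freq = 19 — lacks this property, so Rejected.
[freq: 15, mode: pulse, tag: T]: mode is pulse, freq = 15 — lacks this property, so Rejected.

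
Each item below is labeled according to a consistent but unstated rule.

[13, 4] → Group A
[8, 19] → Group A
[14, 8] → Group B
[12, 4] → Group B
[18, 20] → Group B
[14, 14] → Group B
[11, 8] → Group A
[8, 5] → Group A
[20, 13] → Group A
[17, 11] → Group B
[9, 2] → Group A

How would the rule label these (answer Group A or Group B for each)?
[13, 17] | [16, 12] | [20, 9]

All 'Group A' examples share one property — sum is odd — and every 'Group B' example lacks it.
[13, 17]: 13+17 = 30, lacks this property → Group B. [16, 12]: 16+12 = 28, lacks this property → Group B. [20, 9]: 20+9 = 29, qualifies → Group A.

Group B, Group B, Group A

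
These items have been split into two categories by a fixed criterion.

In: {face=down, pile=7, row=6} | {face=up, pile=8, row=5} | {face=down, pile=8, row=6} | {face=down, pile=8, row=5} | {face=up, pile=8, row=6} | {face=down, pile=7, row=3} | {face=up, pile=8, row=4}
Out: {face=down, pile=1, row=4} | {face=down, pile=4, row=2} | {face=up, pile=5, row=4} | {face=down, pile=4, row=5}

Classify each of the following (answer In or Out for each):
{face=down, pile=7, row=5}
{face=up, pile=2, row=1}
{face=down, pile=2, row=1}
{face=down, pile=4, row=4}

In, Out, Out, Out

The simplest hypothesis consistent with all the labels is: pile ≥ 7.
{face=down, pile=7, row=5} — pile = 7, hence In.
{face=up, pile=2, row=1} — pile = 2, hence Out.
{face=down, pile=2, row=1} — pile = 2, hence Out.
{face=down, pile=4, row=4} — pile = 4, hence Out.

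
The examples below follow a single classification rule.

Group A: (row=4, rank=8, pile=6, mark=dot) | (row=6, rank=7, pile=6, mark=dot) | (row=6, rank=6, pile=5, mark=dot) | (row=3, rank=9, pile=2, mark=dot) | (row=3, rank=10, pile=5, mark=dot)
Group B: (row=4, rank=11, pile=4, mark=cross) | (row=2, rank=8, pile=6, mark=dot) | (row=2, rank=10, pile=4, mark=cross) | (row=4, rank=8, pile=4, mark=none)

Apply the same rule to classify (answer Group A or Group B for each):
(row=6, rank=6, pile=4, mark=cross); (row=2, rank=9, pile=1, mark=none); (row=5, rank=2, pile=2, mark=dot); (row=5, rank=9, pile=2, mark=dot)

Group B, Group B, Group A, Group A

The rule appears to be: mark is dot AND row ≥ 3.
(row=6, rank=6, pile=4, mark=cross) → mark is cross, row = 6 → Group B. (row=2, rank=9, pile=1, mark=none) → mark is none, row = 2 → Group B. (row=5, rank=2, pile=2, mark=dot) → mark is dot, row = 5 → Group A. (row=5, rank=9, pile=2, mark=dot) → mark is dot, row = 5 → Group A.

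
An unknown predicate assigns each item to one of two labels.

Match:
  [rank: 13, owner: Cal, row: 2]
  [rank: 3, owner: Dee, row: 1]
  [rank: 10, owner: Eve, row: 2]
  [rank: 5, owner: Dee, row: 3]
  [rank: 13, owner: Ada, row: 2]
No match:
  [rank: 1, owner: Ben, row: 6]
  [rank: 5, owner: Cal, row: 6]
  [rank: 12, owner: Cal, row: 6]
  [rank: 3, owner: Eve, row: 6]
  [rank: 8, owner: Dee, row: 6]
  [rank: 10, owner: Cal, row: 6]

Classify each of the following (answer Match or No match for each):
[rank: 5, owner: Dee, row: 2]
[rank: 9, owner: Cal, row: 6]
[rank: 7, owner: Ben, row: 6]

Rule: row ≤ 3. This holds for each 'Match' example and fails for each 'No match' one.
Match: [rank: 5, owner: Dee, row: 2], since row = 2.
No match: [rank: 9, owner: Cal, row: 6], since row = 6.
No match: [rank: 7, owner: Ben, row: 6], since row = 6.

Match, No match, No match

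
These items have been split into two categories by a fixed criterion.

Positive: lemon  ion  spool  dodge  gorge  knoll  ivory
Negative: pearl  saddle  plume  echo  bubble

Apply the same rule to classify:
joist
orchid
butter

Positive, Negative, Negative

The pattern is that an item is 'Positive' exactly when: odd length AND contains 'o'.
joist → length 5, has 'o' → Positive.
orchid → length 6, has 'o' → Negative.
butter → length 6, no 'o' → Negative.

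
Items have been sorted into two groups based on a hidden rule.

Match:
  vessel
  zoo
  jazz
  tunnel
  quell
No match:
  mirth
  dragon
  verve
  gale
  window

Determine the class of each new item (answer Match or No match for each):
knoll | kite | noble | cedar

Comparing the two groups points to one rule — has a double letter.

Match, No match, No match, No match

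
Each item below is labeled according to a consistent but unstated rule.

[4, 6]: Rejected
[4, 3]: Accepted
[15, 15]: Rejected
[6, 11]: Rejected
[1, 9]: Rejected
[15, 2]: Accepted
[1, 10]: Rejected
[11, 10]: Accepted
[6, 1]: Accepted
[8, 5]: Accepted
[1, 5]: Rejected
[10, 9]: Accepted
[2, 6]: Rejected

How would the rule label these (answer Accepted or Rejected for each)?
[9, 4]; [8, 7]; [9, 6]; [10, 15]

The simplest hypothesis consistent with all the labels is: first > second.
[9, 4]: 9 > 4, qualifies → Accepted. [8, 7]: 8 > 7, qualifies → Accepted. [9, 6]: 9 > 6, qualifies → Accepted. [10, 15]: 10 < 15, doesn't match → Rejected.

Accepted, Accepted, Accepted, Rejected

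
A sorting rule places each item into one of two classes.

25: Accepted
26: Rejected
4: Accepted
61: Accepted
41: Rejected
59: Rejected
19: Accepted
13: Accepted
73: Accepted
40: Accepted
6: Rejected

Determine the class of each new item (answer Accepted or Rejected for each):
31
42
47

Accepted, Rejected, Rejected

Every 'Accepted' example satisfies: ≡ 1 (mod 3). None of the 'Rejected' examples do.
31 — 31 mod 3 = 1, hence Accepted.
42 — 42 mod 3 = 0, hence Rejected.
47 — 47 mod 3 = 2, hence Rejected.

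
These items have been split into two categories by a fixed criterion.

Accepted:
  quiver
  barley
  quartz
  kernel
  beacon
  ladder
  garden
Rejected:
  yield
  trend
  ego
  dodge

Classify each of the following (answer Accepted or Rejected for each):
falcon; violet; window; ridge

Accepted, Accepted, Accepted, Rejected

The common property of the 'Accepted' items is: even length. No 'Rejected' item has it.
falcon: length 6 — matches, so Accepted. violet: length 6 — matches, so Accepted. window: length 6 — matches, so Accepted. ridge: length 5 — does not fit, so Rejected.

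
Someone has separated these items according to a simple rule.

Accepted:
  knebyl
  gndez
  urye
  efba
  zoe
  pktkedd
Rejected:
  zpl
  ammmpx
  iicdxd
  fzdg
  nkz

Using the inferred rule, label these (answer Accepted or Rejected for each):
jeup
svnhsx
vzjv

Accepted, Rejected, Rejected

The rule appears to be: contains 'e'.
jeup: has 'e', has this property → Accepted. svnhsx: no 'e', lacks this property → Rejected. vzjv: no 'e', lacks this property → Rejected.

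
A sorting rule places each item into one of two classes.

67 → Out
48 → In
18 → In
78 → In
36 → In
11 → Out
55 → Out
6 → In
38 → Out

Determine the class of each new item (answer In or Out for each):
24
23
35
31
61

In, Out, Out, Out, Out

The common property of the 'In' items is: multiple of 3. No 'Out' item has it.
24 — 24 = 3·8, hence In.
23 — 23 = 3·7 + 2, hence Out.
35 — 35 = 3·11 + 2, hence Out.
31 — 31 = 3·10 + 1, hence Out.
61 — 61 = 3·20 + 1, hence Out.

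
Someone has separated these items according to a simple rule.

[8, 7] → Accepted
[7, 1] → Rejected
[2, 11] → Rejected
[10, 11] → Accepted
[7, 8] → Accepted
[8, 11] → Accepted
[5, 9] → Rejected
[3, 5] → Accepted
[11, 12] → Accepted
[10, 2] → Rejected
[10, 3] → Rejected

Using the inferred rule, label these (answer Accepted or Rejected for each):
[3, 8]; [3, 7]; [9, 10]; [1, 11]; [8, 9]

Rejected, Rejected, Accepted, Rejected, Accepted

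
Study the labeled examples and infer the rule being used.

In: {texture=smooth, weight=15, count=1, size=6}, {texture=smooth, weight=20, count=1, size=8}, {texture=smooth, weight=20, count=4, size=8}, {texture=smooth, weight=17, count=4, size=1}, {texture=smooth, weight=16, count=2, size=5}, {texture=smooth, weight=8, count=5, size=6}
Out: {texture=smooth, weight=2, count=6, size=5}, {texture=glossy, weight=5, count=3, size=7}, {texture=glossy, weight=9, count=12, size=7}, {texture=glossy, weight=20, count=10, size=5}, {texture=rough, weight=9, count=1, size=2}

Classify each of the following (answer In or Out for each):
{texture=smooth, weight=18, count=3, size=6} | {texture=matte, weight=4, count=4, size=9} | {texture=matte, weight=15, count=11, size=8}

In, Out, Out

The simplest hypothesis consistent with all the labels is: texture is smooth AND count ≤ 5.
{texture=smooth, weight=18, count=3, size=6}: texture is smooth, count = 3 — checks out, so In.
{texture=matte, weight=4, count=4, size=9}: texture is matte, count = 4 — fails this test, so Out.
{texture=matte, weight=15, count=11, size=8}: texture is matte, count = 11 — fails this test, so Out.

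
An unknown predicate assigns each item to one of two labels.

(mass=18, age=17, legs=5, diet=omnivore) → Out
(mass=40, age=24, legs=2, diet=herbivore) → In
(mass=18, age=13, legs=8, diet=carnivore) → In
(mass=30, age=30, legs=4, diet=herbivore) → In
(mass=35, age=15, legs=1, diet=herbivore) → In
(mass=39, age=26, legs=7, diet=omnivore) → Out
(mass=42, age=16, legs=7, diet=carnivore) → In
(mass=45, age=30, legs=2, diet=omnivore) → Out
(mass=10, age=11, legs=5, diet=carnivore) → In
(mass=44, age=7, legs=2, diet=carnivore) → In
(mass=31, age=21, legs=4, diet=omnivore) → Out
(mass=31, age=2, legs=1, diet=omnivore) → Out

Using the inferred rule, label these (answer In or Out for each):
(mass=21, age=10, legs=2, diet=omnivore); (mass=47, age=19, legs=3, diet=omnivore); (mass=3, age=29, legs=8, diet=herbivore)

Out, Out, In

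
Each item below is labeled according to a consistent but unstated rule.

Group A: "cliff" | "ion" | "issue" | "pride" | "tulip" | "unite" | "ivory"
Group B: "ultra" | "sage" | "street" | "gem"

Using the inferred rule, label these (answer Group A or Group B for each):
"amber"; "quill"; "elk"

Group B, Group A, Group B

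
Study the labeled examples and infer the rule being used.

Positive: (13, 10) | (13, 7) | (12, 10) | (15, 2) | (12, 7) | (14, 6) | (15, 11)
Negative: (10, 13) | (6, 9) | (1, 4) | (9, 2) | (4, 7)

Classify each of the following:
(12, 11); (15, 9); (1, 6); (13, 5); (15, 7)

Positive, Positive, Negative, Positive, Positive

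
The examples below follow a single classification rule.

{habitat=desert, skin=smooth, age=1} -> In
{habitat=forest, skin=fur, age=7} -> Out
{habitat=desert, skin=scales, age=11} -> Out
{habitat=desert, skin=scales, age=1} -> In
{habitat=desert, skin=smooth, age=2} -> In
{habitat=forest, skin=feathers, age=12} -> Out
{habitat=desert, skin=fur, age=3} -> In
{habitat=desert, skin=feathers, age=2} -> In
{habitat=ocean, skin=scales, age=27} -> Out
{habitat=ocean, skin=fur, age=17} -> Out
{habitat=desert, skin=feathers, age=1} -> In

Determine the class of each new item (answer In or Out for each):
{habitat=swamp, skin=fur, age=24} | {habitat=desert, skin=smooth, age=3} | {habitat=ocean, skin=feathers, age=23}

'In' ⟺ age ≤ 3.
Out: {habitat=swamp, skin=fur, age=24}, since age = 24. In: {habitat=desert, skin=smooth, age=3}, since age = 3. Out: {habitat=ocean, skin=feathers, age=23}, since age = 23.

Out, In, Out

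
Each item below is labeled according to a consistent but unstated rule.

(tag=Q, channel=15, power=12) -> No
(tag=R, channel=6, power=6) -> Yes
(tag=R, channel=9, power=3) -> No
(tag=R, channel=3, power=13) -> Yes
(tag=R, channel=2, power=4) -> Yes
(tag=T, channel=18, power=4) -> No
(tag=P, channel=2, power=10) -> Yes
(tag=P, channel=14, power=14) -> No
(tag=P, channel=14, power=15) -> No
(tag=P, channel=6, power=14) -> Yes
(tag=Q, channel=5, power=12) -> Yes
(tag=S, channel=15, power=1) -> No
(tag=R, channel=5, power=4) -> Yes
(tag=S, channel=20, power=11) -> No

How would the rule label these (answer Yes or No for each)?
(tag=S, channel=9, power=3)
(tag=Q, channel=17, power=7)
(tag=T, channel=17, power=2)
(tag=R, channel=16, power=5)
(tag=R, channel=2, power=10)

No, No, No, No, Yes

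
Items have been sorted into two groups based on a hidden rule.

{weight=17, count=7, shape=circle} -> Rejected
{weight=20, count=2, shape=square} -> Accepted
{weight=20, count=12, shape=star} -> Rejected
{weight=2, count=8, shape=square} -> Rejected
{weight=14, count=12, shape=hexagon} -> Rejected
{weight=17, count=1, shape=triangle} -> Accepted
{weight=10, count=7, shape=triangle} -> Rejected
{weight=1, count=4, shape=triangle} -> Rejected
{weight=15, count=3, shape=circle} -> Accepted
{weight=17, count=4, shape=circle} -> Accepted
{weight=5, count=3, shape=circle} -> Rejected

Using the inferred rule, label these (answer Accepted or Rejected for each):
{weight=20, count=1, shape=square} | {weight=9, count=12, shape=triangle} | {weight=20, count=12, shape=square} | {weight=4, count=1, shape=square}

The rule appears to be: count ≤ 4 AND weight ≥ 10.
{weight=20, count=1, shape=square}: count = 1, weight = 20, meets the rule → Accepted. {weight=9, count=12, shape=triangle}: count = 12, weight = 9, doesn't qualify → Rejected. {weight=20, count=12, shape=square}: count = 12, weight = 20, doesn't qualify → Rejected. {weight=4, count=1, shape=square}: count = 1, weight = 4, doesn't qualify → Rejected.

Accepted, Rejected, Rejected, Rejected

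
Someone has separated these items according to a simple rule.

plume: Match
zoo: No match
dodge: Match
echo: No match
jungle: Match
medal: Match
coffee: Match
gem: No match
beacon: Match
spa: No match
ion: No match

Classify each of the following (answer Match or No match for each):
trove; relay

'Match' ⟺ length ≥ 5.

Match, Match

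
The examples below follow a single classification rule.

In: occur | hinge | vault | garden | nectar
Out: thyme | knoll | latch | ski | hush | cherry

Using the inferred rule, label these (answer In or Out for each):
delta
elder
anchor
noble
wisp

Rule: has ≥ 2 vowels. This holds for each 'In' example and fails for each 'Out' one.
delta: 2 vowels — checks out, so In.
elder: 2 vowels — checks out, so In.
anchor: 2 vowels — checks out, so In.
noble: 2 vowels — checks out, so In.
wisp: 1 vowel — fails the rule, so Out.

In, In, In, In, Out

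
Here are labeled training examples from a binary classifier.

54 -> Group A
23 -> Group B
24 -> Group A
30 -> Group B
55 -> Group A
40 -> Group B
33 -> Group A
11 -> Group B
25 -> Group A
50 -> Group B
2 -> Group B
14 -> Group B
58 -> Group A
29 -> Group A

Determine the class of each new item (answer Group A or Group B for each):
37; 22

One predicate separates the groups cleanly: digit sum ≥ 6.

Group A, Group B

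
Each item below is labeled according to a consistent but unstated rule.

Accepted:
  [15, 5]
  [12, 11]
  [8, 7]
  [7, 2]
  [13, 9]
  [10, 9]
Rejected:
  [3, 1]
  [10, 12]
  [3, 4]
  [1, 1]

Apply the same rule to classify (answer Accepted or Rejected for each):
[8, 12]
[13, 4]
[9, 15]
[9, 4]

The distinguishing property — first > second AND sum ≥ 7 — holds for all the 'Accepted' cases and none of the 'Rejected' cases.
[8, 12]: 8 < 12, 8+12 = 20 — fails this test, so Rejected. [13, 4]: 13 > 4, 13+4 = 17 — passes, so Accepted. [9, 15]: 9 < 15, 9+15 = 24 — fails this test, so Rejected. [9, 4]: 9 > 4, 9+4 = 13 — passes, so Accepted.

Rejected, Accepted, Rejected, Accepted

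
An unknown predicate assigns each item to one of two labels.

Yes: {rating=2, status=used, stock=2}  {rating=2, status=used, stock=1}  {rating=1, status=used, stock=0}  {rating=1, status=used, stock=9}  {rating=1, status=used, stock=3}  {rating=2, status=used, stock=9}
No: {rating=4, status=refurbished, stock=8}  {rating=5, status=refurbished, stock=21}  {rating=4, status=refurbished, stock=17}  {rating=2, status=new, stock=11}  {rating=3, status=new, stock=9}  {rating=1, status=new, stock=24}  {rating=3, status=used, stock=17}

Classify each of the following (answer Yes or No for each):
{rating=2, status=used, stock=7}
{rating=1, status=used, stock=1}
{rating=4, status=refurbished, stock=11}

One predicate separates the groups cleanly: status is used AND stock ≤ 9.
Yes: {rating=2, status=used, stock=7}, since status is used, stock = 7.
Yes: {rating=1, status=used, stock=1}, since status is used, stock = 1.
No: {rating=4, status=refurbished, stock=11}, since status is refurbished, stock = 11.

Yes, Yes, No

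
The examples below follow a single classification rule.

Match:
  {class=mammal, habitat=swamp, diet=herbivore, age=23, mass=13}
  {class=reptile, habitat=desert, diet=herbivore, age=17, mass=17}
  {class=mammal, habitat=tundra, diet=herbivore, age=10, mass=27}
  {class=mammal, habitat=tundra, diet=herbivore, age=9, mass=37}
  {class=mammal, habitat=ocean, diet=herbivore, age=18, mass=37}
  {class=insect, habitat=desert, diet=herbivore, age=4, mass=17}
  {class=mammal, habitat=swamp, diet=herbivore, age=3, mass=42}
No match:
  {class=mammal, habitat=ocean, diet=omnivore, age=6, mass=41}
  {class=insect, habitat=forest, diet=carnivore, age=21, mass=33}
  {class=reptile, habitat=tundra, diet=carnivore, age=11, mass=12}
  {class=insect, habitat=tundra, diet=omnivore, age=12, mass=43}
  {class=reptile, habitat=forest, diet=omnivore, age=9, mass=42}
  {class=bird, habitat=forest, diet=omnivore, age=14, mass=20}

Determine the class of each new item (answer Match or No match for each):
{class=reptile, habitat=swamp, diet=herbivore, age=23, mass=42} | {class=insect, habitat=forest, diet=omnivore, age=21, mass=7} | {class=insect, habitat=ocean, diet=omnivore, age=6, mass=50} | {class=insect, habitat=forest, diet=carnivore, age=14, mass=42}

Match, No match, No match, No match

Comparing the two groups points to one rule — diet is herbivore.
{class=reptile, habitat=swamp, diet=herbivore, age=23, mass=42}: Match (diet is herbivore).
{class=insect, habitat=forest, diet=omnivore, age=21, mass=7}: No match (diet is omnivore).
{class=insect, habitat=ocean, diet=omnivore, age=6, mass=50}: No match (diet is omnivore).
{class=insect, habitat=forest, diet=carnivore, age=14, mass=42}: No match (diet is carnivore).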